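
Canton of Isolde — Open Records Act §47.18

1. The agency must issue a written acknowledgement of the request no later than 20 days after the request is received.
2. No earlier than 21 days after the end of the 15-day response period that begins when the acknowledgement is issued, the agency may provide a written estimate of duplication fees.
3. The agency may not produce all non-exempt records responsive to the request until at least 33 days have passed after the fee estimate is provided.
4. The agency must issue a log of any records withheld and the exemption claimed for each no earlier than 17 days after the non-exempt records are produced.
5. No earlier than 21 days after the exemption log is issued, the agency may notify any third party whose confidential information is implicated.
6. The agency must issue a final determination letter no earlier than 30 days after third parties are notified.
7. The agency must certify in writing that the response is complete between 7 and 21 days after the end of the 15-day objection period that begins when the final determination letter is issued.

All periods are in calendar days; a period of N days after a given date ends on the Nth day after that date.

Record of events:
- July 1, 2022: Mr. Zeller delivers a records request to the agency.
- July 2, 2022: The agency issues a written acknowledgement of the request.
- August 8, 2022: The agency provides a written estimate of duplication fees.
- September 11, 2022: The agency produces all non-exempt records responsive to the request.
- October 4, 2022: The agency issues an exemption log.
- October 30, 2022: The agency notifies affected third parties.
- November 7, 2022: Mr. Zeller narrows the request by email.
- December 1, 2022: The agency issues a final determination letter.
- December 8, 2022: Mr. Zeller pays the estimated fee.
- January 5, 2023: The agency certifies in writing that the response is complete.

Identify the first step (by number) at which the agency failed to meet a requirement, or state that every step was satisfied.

None — every step was satisfied

(1) due by July 1, 2022 + 20 days = July 21, 2022; completed July 2, 2022, before the deadline.
(2) permitted from July 17, 2022 + 21 days = August 7, 2022 onward; done August 8, 2022, after the minimum wait.
(3) permitted from August 8, 2022 + 33 days = September 10, 2022 onward; September 11, 2022 is on or after that date.
(4) permitted from September 11, 2022 + 17 days = September 28, 2022 onward; done October 4, 2022 — permitted.
(5) permitted from October 4, 2022 + 21 days = October 25, 2022 onward; done October 30, 2022, after the minimum wait.
(6) permitted from October 30, 2022 + 30 days = November 29, 2022 onward; done December 1, 2022 — permitted.
(7) the permitted window runs from December 16, 2022 + 7 = December 23, 2022 to December 16, 2022 + 21 = January 6, 2023; done January 5, 2023 — within the window.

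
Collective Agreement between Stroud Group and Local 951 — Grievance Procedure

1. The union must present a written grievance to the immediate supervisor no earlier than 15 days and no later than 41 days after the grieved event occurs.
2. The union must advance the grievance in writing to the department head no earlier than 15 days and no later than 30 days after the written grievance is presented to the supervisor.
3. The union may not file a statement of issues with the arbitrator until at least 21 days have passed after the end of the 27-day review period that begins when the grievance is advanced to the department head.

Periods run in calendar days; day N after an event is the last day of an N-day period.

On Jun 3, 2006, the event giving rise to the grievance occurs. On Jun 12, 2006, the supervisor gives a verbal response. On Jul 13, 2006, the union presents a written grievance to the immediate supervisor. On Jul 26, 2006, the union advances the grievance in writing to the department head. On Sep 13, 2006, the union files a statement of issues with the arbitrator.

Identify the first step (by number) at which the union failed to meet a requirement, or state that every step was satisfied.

Step 2

(1) the permitted window runs from Jun 3, 2006 + 15 = Jun 18, 2006 to Jun 3, 2006 + 41 = Jul 14, 2006; Jul 13, 2006 falls inside that range.
(2) the permitted window runs from Jul 13, 2006 + 15 = Jul 28, 2006 to Jul 13, 2006 + 30 = Aug 12, 2006; done Jul 26, 2006 — 2 days before the window opened.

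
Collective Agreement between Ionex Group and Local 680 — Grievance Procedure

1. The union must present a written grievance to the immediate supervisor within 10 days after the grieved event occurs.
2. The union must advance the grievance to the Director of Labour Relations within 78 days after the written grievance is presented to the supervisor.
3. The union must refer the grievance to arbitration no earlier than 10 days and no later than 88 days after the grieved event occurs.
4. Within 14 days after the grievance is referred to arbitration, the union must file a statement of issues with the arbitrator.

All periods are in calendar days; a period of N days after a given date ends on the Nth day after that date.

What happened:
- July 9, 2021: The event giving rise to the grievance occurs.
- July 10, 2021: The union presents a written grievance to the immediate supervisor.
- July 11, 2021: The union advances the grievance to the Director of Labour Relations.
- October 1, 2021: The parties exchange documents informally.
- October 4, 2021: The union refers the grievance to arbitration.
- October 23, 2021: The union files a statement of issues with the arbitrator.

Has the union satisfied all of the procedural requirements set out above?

No

Step 1: 10 days after July 9, 2021 (when the grieved event occurs) is July 19, 2021; completed July 10, 2021, before the deadline.
Step 2: 78 days after July 10, 2021 (when the written grievance is presented to the supervisor) is September 26, 2021; done July 11, 2021 — timely.
Step 3: the window is 10–88 days after July 9, 2021 (when the grieved event occurs), so July 19, 2021 through October 5, 2021; October 4, 2021 falls inside that range.
Step 4: 14 days after October 4, 2021 (when the grievance is referred to arbitration) is October 18, 2021; done October 23, 2021 — 5 days late.
No need to go further; step 4 was not satisfied.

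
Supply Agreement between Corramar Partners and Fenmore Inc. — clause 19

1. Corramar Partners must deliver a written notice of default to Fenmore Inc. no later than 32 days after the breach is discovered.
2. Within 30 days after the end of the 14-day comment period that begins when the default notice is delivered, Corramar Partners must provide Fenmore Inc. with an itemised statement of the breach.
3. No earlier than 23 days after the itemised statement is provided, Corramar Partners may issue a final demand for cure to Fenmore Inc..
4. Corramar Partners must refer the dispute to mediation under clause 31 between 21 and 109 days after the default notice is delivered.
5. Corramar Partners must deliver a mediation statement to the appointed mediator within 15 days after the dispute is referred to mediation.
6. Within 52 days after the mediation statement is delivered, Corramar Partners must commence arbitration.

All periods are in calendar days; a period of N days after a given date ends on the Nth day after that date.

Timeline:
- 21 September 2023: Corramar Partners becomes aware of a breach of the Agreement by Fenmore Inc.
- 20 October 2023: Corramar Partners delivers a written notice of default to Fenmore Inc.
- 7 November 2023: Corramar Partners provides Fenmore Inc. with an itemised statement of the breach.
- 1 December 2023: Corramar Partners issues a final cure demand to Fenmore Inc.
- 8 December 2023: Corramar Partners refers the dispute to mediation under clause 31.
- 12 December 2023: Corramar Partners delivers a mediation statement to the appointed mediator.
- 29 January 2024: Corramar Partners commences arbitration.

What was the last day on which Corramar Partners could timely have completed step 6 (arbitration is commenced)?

Step 6 runs from 12 December 2023, when the mediation statement is delivered. 52 days after 12 December 2023 is 2 February 2024.

2 February 2024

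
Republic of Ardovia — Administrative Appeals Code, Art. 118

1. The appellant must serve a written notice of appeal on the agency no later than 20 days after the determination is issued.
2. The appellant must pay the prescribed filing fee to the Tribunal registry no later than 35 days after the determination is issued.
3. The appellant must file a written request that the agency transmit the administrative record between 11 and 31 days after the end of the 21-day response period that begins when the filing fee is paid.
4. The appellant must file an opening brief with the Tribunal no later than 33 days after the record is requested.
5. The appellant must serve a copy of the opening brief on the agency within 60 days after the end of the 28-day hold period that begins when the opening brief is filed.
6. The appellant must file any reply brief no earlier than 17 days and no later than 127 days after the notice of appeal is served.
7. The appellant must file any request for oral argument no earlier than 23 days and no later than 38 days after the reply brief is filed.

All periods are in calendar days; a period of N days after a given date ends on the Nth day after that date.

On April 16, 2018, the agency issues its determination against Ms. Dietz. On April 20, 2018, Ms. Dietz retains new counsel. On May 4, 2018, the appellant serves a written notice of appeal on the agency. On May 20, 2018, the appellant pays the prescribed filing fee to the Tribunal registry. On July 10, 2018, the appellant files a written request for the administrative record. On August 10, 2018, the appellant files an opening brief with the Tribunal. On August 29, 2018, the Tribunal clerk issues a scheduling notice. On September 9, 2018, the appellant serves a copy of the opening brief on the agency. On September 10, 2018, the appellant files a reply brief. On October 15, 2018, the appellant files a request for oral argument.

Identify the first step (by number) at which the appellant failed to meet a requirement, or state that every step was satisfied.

Step 1 — counting 20 days from April 16, 2018 (when the determination is issued) gives a deadline of May 6, 2018; completed May 4, 2018, before the deadline.
Step 2 — counting 35 days from April 16, 2018 (when the determination is issued) gives a deadline of May 21, 2018; completed May 20, 2018, before the deadline.
Step 3 — 11 and 31 days from June 10, 2018 (end of the 21-day response period, which began when the filing fee is paid on May 20, 2018) are June 21, 2018 and July 11, 2018 respectively; done July 10, 2018 — within the window.
Step 4 — counting 33 days from July 10, 2018 (when the record is requested) gives a deadline of August 12, 2018; completed August 10, 2018, before the deadline.
Step 5 — counting 60 days from September 7, 2018 (end of the 28-day hold period, which began when the opening brief is filed on August 10, 2018) gives a deadline of November 6, 2018; September 9, 2018 is within that limit.
Step 6 — 17 and 127 days from May 4, 2018 (when the notice of appeal is served) are May 21, 2018 and September 8, 2018 respectively; done September 10, 2018 — 2 days after the window closed.
That is the first point of non-compliance.

Step 6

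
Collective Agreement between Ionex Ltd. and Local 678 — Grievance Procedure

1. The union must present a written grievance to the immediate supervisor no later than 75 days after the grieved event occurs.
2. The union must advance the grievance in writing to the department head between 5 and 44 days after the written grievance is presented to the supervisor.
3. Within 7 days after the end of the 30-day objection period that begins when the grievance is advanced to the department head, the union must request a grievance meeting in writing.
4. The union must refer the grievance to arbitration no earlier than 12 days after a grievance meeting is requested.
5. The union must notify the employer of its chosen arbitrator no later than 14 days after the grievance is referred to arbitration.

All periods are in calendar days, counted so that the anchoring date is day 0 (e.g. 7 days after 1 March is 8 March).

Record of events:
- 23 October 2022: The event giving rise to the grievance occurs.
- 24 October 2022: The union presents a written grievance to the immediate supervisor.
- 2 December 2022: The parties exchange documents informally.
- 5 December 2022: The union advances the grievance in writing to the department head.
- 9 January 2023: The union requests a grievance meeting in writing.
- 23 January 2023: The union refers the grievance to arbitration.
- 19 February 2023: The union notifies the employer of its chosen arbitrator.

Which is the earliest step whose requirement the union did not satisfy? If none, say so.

(1) due by 23 October 2022 + 75 days = 6 January 2023; completed 24 October 2022, before the deadline.
(2) the permitted window runs from 24 October 2022 + 5 = 29 October 2022 to 24 October 2022 + 44 = 7 December 2022; 5 December 2022 falls inside that range.
(3) due by 4 January 2023 + 7 days = 11 January 2023; completed 9 January 2023, before the deadline.
(4) permitted from 9 January 2023 + 12 days = 21 January 2023 onward; done 23 January 2023 — permitted.
(5) due by 23 January 2023 + 14 days = 6 February 2023; not done until 19 February 2023, 13 days after the deadline.

Step 5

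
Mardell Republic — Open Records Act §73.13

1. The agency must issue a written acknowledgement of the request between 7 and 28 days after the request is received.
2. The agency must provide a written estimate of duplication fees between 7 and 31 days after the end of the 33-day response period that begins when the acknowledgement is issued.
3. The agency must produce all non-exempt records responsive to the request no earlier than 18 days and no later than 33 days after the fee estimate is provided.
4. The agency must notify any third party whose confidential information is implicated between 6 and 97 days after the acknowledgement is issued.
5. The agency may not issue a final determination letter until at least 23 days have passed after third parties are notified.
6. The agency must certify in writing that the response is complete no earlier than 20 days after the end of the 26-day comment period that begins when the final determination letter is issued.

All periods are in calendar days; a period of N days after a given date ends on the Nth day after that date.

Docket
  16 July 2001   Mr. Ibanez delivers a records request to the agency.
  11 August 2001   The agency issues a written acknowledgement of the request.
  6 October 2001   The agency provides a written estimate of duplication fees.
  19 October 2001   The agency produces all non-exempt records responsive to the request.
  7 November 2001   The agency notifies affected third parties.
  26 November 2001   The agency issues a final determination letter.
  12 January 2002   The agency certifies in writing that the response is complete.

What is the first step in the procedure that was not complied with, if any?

Step 3

Step 1: the window is 7–28 days after 16 July 2001 (when the request is received), so 23 July 2001 through 13 August 2001; done 11 August 2001, which is between those dates.
Step 2: the window is 7–31 days after 13 September 2001 (end of the 33-day response period, which began when the acknowledgement is issued on 11 August 2001), so 20 September 2001 through 14 October 2001; done 6 October 2001, which is between those dates.
Step 3: the window is 18–33 days after 6 October 2001 (when the fee estimate is provided), so 24 October 2001 through 8 November 2001; done 19 October 2001 — 5 days before the window opened.
Later steps need not be reached.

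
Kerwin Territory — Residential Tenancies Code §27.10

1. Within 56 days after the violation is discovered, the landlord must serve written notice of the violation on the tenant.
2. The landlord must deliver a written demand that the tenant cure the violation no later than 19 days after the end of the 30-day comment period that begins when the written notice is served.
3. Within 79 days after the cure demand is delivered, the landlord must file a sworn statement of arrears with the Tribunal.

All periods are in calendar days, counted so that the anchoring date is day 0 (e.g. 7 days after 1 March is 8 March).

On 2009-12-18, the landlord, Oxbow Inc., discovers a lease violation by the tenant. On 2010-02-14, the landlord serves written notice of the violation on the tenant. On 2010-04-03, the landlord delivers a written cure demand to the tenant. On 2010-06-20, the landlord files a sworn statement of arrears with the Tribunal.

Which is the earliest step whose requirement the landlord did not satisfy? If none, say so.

Step 1

Step 1 — counting 56 days from 2009-12-18 (when the violation is discovered) gives a deadline of 2010-02-12; 2010-02-14 misses that deadline by 2 days.
The analysis stops there.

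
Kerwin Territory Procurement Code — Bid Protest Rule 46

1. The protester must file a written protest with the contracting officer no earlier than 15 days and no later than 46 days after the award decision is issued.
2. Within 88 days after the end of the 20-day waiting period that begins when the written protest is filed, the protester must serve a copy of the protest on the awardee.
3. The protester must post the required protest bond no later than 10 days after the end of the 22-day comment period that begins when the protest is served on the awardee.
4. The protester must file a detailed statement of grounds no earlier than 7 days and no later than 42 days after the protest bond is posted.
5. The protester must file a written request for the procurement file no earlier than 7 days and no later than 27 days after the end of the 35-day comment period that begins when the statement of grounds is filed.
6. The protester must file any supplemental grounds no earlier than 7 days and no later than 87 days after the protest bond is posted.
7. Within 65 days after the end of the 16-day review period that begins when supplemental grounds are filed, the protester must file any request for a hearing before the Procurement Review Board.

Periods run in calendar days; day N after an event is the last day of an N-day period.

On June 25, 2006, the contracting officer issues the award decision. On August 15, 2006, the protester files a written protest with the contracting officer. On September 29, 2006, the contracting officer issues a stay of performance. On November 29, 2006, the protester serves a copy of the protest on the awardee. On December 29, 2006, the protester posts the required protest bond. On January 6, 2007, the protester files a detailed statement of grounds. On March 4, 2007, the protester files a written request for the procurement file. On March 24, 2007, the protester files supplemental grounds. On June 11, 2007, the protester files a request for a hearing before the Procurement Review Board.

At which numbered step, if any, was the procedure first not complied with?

Step 1: the window is 15–46 days after June 25, 2006 (when the award decision is issued), so July 10, 2006 through August 10, 2006; done August 15, 2006 — 5 days after the window closed.
The analysis stops there.

Step 1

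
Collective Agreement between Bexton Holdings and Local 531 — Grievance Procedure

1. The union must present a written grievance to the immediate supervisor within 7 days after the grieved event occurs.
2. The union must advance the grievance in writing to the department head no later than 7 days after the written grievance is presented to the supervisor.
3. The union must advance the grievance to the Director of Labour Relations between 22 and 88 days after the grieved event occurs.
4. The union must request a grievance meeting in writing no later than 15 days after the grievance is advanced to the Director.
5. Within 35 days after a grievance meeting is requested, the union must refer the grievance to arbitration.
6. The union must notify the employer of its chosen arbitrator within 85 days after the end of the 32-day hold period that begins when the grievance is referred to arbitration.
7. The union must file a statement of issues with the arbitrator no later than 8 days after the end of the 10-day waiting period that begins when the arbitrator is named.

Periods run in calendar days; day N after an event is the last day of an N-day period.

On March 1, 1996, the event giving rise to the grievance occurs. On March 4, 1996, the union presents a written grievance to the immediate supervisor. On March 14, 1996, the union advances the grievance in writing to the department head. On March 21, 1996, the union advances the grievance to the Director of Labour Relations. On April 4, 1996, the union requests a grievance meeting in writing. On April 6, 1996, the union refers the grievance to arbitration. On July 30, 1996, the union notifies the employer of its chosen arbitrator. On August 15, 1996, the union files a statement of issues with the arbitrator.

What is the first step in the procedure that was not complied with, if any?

Step 2

Step 1 — counting 7 days from March 1, 1996 (when the grieved event occurs) gives a deadline of March 8, 1996; done March 4, 1996 — timely.
Step 2 — counting 7 days from March 4, 1996 (when the written grievance is presented to the supervisor) gives a deadline of March 11, 1996; not done until March 14, 1996, 3 days after the deadline.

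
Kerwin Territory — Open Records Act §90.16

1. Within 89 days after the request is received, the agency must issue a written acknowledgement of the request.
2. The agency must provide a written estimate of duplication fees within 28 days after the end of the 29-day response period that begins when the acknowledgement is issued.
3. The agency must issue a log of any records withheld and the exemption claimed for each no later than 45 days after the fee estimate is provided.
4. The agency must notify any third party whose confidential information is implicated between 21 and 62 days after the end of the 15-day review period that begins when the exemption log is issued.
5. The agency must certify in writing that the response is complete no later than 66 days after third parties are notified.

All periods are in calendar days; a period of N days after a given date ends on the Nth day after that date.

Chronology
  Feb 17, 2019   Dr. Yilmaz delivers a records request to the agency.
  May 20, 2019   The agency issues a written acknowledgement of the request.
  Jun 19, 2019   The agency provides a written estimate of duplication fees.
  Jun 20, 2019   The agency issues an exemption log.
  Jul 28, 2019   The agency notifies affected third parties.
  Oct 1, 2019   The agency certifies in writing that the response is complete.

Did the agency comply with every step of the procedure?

Step 1 — counting 89 days from Feb 17, 2019 (when the request is received) gives a deadline of May 17, 2019; not done until May 20, 2019, 3 days after the deadline.
No need to go further; step 1 was not satisfied.

No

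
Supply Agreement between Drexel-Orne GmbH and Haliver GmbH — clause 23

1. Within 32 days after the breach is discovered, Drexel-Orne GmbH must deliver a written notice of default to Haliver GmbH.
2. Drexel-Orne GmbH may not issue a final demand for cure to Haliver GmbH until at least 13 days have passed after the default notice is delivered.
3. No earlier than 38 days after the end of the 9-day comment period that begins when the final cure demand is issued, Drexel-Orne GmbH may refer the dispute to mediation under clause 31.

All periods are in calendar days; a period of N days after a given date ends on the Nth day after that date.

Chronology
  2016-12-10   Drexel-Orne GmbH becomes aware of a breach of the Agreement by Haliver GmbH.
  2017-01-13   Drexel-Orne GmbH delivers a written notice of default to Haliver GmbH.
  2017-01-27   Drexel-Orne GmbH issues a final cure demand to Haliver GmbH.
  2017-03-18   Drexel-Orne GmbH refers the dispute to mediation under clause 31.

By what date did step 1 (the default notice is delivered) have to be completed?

Step 1 runs from 2016-12-10, when the breach is discovered. 32 days after 2016-12-10 is 2017-01-11.

2017-01-11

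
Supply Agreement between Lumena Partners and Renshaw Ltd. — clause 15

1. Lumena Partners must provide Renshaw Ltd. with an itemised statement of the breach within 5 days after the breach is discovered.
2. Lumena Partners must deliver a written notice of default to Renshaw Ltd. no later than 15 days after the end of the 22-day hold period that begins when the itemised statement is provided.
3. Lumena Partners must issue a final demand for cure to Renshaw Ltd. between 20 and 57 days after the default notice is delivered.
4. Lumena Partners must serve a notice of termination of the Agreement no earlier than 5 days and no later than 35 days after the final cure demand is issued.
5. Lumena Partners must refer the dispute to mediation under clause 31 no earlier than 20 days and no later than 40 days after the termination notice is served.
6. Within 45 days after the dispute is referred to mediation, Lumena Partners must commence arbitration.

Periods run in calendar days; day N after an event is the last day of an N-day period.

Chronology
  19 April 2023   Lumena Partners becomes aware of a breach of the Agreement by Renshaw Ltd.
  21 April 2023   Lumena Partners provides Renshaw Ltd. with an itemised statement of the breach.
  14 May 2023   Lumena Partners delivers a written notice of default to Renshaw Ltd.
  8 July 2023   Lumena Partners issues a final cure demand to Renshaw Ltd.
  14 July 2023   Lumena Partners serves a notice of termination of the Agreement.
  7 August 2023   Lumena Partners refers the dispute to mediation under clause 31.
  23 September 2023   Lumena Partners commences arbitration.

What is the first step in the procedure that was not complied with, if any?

Step 1 — counting 5 days from 19 April 2023 (when the breach is discovered) gives a deadline of 24 April 2023; 21 April 2023 is within that limit.
Step 2 — counting 15 days from 13 May 2023 (end of the 22-day hold period, which began when the itemised statement is provided on 21 April 2023) gives a deadline of 28 May 2023; done 14 May 2023 — timely.
Step 3 — 20 and 57 days from 14 May 2023 (when the default notice is delivered) are 3 June 2023 and 10 July 2023 respectively; done 8 July 2023 — within the window.
Step 4 — 5 and 35 days from 8 July 2023 (when the final cure demand is issued) are 13 July 2023 and 12 August 2023 respectively; done 14 July 2023, which is between those dates.
Step 5 — 20 and 40 days from 14 July 2023 (when the termination notice is served) are 3 August 2023 and 23 August 2023 respectively; 7 August 2023 falls inside that range.
Step 6 — counting 45 days from 7 August 2023 (when the dispute is referred to mediation) gives a deadline of 21 September 2023; 23 September 2023 misses that deadline by 2 days.
Later steps need not be reached.

Step 6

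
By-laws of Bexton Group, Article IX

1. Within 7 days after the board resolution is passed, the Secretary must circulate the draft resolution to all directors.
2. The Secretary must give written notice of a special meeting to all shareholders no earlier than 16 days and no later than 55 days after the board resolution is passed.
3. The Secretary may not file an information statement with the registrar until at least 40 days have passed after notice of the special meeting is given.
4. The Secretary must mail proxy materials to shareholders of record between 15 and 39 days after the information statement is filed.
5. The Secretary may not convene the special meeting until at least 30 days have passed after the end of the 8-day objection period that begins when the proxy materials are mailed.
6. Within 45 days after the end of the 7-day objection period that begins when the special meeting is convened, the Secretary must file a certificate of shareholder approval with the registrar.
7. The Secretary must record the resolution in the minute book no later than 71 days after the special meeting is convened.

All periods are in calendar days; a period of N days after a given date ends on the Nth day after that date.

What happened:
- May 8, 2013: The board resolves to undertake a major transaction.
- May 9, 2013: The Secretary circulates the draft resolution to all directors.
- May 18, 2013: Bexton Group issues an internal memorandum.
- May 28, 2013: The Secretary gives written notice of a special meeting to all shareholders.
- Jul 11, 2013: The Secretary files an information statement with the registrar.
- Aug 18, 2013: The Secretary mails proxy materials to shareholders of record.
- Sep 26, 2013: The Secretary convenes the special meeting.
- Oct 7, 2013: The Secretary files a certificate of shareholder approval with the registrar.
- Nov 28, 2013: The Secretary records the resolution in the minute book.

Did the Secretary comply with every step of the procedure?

Yes

(1) due by May 8, 2013 + 7 days = May 15, 2013; May 9, 2013 is within that limit.
(2) the permitted window runs from May 8, 2013 + 16 = May 24, 2013 to May 8, 2013 + 55 = Jul 2, 2013; May 28, 2013 falls inside that range.
(3) permitted from May 28, 2013 + 40 days = Jul 7, 2013 onward; Jul 11, 2013 is on or after that date.
(4) the permitted window runs from Jul 11, 2013 + 15 = Jul 26, 2013 to Jul 11, 2013 + 39 = Aug 19, 2013; done Aug 18, 2013, which is between those dates.
(5) permitted from Aug 26, 2013 + 30 days = Sep 25, 2013 onward; done Sep 26, 2013 — permitted.
(6) due by Oct 3, 2013 + 45 days = Nov 17, 2013; Oct 7, 2013 is within that limit.
(7) due by Sep 26, 2013 + 71 days = Dec 6, 2013; done Nov 28, 2013 — timely.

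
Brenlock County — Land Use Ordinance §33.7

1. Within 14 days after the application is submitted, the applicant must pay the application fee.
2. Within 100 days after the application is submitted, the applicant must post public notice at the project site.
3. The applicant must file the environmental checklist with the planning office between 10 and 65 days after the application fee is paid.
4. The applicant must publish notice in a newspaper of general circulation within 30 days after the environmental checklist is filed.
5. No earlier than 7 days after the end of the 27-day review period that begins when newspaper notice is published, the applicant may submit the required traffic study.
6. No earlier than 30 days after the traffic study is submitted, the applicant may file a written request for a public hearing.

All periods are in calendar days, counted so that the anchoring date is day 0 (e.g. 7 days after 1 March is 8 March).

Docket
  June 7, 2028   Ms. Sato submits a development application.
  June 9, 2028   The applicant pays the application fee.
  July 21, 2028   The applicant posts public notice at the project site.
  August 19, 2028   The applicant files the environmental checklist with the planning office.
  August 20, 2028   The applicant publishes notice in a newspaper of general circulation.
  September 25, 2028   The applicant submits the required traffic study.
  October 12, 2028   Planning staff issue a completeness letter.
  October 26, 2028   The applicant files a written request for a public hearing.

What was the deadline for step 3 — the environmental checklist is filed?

Step 3 runs from June 9, 2028, when the application fee is paid. The window is 10–65 days after June 9, 2028; it closes on August 13, 2028.

August 13, 2028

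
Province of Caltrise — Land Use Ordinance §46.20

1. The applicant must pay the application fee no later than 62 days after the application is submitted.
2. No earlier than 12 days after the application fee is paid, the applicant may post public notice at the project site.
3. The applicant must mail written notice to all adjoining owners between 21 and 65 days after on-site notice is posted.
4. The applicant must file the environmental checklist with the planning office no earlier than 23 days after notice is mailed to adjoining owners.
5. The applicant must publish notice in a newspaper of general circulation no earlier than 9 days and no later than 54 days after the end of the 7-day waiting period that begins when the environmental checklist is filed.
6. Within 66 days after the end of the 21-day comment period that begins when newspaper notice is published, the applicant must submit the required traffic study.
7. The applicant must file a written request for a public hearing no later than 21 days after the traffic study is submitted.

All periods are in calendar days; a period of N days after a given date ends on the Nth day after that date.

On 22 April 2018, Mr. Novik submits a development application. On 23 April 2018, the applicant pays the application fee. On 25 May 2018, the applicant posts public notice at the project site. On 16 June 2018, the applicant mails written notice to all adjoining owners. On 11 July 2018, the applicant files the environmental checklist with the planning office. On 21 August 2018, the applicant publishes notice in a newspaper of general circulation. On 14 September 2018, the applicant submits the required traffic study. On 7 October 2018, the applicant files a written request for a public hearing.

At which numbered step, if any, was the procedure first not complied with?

Step 7

(1) due by 22 April 2018 + 62 days = 23 June 2018; done 23 April 2018 — timely.
(2) permitted from 23 April 2018 + 12 days = 5 May 2018 onward; done 25 May 2018, after the minimum wait.
(3) the permitted window runs from 25 May 2018 + 21 = 15 June 2018 to 25 May 2018 + 65 = 29 July 2018; done 16 June 2018, which is between those dates.
(4) permitted from 16 June 2018 + 23 days = 9 July 2018 onward; done 11 July 2018, after the minimum wait.
(5) the permitted window runs from 18 July 2018 + 9 = 27 July 2018 to 18 July 2018 + 54 = 10 September 2018; done 21 August 2018 — within the window.
(6) due by 11 September 2018 + 66 days = 16 November 2018; done 14 September 2018 — timely.
(7) due by 14 September 2018 + 21 days = 5 October 2018; not done until 7 October 2018, 2 days after the deadline.
No need to go further; step 7 was not satisfied.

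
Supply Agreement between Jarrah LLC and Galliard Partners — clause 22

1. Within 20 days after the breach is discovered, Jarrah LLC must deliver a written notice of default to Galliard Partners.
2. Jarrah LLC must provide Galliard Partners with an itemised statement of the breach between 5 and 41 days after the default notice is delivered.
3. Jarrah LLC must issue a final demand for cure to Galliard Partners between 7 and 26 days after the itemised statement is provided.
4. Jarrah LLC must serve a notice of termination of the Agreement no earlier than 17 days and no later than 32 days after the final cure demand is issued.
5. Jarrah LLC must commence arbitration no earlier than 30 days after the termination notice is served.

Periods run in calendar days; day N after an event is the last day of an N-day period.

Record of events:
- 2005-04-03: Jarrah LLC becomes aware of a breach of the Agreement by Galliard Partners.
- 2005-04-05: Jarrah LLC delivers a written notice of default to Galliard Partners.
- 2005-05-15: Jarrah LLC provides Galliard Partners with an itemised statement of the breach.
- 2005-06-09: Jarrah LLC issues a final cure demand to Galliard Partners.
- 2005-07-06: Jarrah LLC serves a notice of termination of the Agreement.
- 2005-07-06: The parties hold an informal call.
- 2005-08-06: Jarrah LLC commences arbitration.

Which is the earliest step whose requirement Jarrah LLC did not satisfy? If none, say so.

Step 1: 20 days after 2005-04-03 (when the breach is discovered) is 2005-04-23; 2005-04-05 is within that limit.
Step 2: the window is 5–41 days after 2005-04-05 (when the default notice is delivered), so 2005-04-10 through 2005-05-16; 2005-05-15 falls inside that range.
Step 3: the window is 7–26 days after 2005-05-15 (when the itemised statement is provided), so 2005-05-22 through 2005-06-10; done 2005-06-09, which is between those dates.
Step 4: the window is 17–32 days after 2005-06-09 (when the final cure demand is issued), so 2005-06-26 through 2005-07-11; 2005-07-06 falls inside that range.
Step 5: the earliest permitted date is 30 days after 2005-07-06 (when the termination notice is served), i.e. 2005-08-05; done 2005-08-06 — permitted.

None — every step was satisfied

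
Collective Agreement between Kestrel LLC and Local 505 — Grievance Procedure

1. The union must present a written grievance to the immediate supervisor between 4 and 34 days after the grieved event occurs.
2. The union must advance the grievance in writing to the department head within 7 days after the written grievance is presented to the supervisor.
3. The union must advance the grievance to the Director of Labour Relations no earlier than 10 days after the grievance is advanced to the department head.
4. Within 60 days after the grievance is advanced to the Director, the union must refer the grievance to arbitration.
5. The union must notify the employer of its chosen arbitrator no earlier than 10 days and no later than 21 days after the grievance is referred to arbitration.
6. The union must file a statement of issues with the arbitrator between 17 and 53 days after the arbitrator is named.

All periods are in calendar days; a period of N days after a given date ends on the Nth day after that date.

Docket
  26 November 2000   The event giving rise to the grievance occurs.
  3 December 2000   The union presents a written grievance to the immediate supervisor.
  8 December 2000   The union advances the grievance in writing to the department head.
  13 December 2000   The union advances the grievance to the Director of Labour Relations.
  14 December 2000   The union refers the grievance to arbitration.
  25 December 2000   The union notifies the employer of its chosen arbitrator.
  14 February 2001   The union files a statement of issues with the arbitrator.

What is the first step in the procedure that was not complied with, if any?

Step 1 — 4 and 34 days from 26 November 2000 (when the grieved event occurs) are 30 November 2000 and 30 December 2000 respectively; 3 December 2000 falls inside that range.
Step 2 — counting 7 days from 3 December 2000 (when the written grievance is presented to the supervisor) gives a deadline of 10 December 2000; completed 8 December 2000, before the deadline.
Step 3 — must wait 10 days from 8 December 2000 (when the grievance is advanced to the department head), so not before 18 December 2000; acted on 13 December 2000, 5 days prematurely.

Step 3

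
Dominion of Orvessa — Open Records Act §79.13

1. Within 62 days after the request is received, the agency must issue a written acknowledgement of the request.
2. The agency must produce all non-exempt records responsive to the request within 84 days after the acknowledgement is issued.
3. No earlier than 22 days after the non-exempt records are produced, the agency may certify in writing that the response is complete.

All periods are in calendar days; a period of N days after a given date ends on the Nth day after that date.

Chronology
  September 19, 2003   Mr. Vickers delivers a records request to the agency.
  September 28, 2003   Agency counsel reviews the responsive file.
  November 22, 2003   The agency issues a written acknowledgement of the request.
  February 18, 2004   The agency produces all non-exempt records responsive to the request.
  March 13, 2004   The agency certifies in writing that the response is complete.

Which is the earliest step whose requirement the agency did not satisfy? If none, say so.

Step 1

Step 1 — counting 62 days from September 19, 2003 (when the request is received) gives a deadline of November 20, 2003; November 22, 2003 misses that deadline by 2 days.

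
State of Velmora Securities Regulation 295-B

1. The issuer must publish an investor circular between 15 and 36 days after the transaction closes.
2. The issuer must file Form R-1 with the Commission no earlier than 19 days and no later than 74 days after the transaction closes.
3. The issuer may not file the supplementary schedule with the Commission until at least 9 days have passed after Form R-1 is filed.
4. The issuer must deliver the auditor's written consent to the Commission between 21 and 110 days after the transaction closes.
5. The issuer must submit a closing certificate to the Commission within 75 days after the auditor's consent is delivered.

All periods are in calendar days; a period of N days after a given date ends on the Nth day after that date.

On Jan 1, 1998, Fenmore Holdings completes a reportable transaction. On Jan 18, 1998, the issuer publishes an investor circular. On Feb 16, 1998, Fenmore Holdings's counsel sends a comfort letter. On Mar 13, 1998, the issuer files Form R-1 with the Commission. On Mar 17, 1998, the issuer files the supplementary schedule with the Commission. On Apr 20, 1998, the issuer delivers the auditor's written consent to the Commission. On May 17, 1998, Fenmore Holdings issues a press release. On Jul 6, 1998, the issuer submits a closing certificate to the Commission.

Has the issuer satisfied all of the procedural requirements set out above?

No

Step 1 — 15 and 36 days from Jan 1, 1998 (when the transaction closes) are Jan 16, 1998 and Feb 6, 1998 respectively; done Jan 18, 1998, which is between those dates.
Step 2 — 19 and 74 days from Jan 1, 1998 (when the transaction closes) are Jan 20, 1998 and Mar 16, 1998 respectively; done Mar 13, 1998, which is between those dates.
Step 3 — must wait 9 days from Mar 13, 1998 (when Form R-1 is filed), so not before Mar 22, 1998; done Mar 17, 1998 — 5 days too early.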